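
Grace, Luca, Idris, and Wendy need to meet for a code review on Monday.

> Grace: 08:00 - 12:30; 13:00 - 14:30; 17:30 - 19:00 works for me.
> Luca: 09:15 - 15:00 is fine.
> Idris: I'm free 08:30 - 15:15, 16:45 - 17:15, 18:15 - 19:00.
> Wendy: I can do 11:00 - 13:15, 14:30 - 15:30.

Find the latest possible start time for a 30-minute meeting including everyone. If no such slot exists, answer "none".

12:00

Grace ∩ Luca: 09:15-12:30, 13:00-14:30.
Grace ∩ Luca ∩ Idris: 09:15-12:30, 13:00-14:30.
Grace ∩ Luca ∩ Idris ∩ Wendy: 11:00-12:30, 13:00-13:15.
The last common window of at least 30 minutes is 11:00-12:30; a 30-minute meeting can start as late as 12:00 and still end by 12:30.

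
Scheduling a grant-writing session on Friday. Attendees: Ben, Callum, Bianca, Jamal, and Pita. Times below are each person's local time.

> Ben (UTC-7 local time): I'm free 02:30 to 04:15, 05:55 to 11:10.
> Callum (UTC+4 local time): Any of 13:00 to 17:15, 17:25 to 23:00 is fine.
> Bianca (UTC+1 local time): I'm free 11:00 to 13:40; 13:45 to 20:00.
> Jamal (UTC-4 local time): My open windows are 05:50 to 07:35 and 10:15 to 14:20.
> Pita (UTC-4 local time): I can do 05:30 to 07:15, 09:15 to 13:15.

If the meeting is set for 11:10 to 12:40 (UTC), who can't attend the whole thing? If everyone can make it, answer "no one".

Ben, Jamal, Pita

Ben in UTC: 09:30-11:15, 12:55-18:10 (add 7h to convert from UTC-7).
Callum in UTC: 09:00-13:15, 13:25-19:00 (subtract 4h to convert from UTC+4).
Bianca in UTC: 10:00-12:40, 12:45-19:00 (subtract 1h to convert from UTC+1).
Jamal in UTC: 09:50-11:35, 14:15-18:20 (add 4h to convert from UTC-4).
Pita in UTC: 09:30-11:15, 13:15-17:15 (add 4h to convert from UTC-4).
Ben: not fully free for 11:10-12:40. Callum: free for 11:10-12:40. Bianca: free for 11:10-12:40. Jamal: not fully free for 11:10-12:40. Pita: not fully free for 11:10-12:40.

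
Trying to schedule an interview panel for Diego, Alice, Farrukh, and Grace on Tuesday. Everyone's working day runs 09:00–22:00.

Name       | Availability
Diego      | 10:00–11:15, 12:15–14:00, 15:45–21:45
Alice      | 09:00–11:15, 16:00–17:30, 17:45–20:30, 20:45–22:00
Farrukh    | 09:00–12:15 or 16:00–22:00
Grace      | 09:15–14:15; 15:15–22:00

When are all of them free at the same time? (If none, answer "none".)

10:00-11:15, 16:00-17:30, 17:45-20:30, 20:45-21:45

Diego ∩ Alice: 10:00-11:15, 16:00-17:30, 17:45-20:30, 20:45-21:45.
Diego ∩ Alice ∩ Farrukh: 10:00-11:15, 16:00-17:30, 17:45-20:30, 20:45-21:45.
Diego ∩ Alice ∩ Farrukh ∩ Grace: 10:00-11:15, 16:00-17:30, 17:45-20:30, 20:45-21:45.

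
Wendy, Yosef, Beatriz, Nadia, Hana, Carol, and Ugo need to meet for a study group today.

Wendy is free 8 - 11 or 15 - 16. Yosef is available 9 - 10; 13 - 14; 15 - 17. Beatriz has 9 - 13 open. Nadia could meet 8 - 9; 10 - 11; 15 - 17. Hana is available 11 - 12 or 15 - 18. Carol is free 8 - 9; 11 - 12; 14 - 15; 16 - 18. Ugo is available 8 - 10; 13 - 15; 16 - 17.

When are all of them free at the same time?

none

Wendy ∩ Yosef: 09:00-10:00, 15:00-16:00.
Wendy ∩ Yosef ∩ Beatriz: 09:00-10:00.
Wendy ∩ Yosef ∩ Beatriz ∩ Nadia: ∅.
Wendy ∩ Yosef ∩ Beatriz ∩ Nadia ∩ Hana: ∅.
Wendy ∩ Yosef ∩ Beatriz ∩ Nadia ∩ Hana ∩ Carol: ∅.
Wendy ∩ Yosef ∩ Beatriz ∩ Nadia ∩ Hana ∩ Carol ∩ Ugo: ∅.
There is no time when everyone is free.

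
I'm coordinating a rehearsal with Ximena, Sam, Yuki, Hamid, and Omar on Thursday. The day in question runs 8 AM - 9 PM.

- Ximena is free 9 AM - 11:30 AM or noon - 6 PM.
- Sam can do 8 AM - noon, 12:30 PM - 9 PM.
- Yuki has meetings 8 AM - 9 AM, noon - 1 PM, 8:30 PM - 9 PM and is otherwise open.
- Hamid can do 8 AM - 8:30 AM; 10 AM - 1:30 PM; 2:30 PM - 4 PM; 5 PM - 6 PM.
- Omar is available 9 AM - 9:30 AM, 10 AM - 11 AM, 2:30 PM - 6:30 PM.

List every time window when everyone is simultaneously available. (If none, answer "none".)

Ximena free: 09:00-11:30, 12:00-18:00.
Sam free: 08:00-12:00, 12:30-21:00.
Yuki free: 09:00-12:00, 13:00-20:30 (invert busy blocks within the working day).
Hamid free: 08:00-08:30, 10:00-13:30, 14:30-16:00, 17:00-18:00.
Omar free: 09:00-09:30, 10:00-11:00, 14:30-18:30.
Ximena ∩ Sam: 09:00-11:30, 12:30-18:00.
Ximena ∩ Sam ∩ Yuki: 09:00-11:30, 13:00-18:00.
Ximena ∩ Sam ∩ Yuki ∩ Hamid: 10:00-11:30, 13:00-13:30, 14:30-16:00, 17:00-18:00.
Ximena ∩ Sam ∩ Yuki ∩ Hamid ∩ Omar: 10:00-11:00, 14:30-16:00, 17:00-18:00.
Those are the intersection windows.

10:00-11:00, 14:30-16:00, 17:00-18:00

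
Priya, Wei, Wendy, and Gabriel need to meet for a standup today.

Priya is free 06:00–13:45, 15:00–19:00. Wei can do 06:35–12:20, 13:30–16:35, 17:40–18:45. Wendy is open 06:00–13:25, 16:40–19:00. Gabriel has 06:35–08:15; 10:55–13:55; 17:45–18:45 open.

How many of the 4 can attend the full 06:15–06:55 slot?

Priya and Wendy can make the full 06:15-06:55 slot — that's 2.

2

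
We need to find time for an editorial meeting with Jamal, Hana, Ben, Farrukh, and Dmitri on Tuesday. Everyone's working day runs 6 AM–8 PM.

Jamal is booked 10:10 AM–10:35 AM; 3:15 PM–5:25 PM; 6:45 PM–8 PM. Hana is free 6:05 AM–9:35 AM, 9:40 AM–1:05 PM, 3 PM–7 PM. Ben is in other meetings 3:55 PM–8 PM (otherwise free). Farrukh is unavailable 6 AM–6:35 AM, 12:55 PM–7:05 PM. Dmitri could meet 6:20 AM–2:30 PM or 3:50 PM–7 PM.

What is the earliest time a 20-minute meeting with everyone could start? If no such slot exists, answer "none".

06:35

Jamal free: 06:00-10:10, 10:35-15:15, 17:25-18:45 (invert busy blocks within the working day).
Hana free: 06:05-09:35, 09:40-13:05, 15:00-19:00.
Ben free: 06:00-15:55 (invert busy blocks within the working day).
Farrukh free: 06:35-12:55, 19:05-20:00 (invert busy blocks within the working day).
Dmitri free: 06:20-14:30, 15:50-19:00.
Jamal ∩ Hana: 06:05-09:35, 09:40-10:10, 10:35-13:05, 15:00-15:15, 17:25-18:45.
Jamal ∩ Hana ∩ Ben: 06:05-09:35, 09:40-10:10, 10:35-13:05, 15:00-15:15.
Jamal ∩ Hana ∩ Ben ∩ Farrukh: 06:35-09:35, 09:40-10:10, 10:35-12:55.
Jamal ∩ Hana ∩ Ben ∩ Farrukh ∩ Dmitri: 06:35-09:35, 09:40-10:10, 10:35-12:55.
The first common window of at least 20 minutes is 06:35-09:35, so the earliest start is 06:35.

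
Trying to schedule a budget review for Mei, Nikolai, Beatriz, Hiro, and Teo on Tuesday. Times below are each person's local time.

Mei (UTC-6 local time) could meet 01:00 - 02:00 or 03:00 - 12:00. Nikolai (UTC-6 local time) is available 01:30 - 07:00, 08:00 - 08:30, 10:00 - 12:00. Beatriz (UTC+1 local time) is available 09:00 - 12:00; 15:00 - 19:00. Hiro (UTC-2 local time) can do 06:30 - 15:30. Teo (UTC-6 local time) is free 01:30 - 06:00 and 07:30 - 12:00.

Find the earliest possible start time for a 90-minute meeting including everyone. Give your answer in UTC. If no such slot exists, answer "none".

09:00

Mei in UTC: 07:00-08:00, 09:00-18:00 (add 6h to convert from UTC-6).
Nikolai in UTC: 07:30-13:00, 14:00-14:30, 16:00-18:00 (add 6h to convert from UTC-6).
Beatriz in UTC: 08:00-11:00, 14:00-18:00 (subtract 1h to convert from UTC+1).
Hiro in UTC: 08:30-17:30 (add 2h to convert from UTC-2).
Teo in UTC: 07:30-12:00, 13:30-18:00 (add 6h to convert from UTC-6).
Mei ∩ Nikolai: 07:30-08:00, 09:00-13:00, 14:00-14:30, 16:00-18:00.
Mei ∩ Nikolai ∩ Beatriz: 09:00-11:00, 14:00-14:30, 16:00-18:00.
Mei ∩ Nikolai ∩ Beatriz ∩ Hiro: 09:00-11:00, 14:00-14:30, 16:00-17:30.
Mei ∩ Nikolai ∩ Beatriz ∩ Hiro ∩ Teo: 09:00-11:00, 14:00-14:30, 16:00-17:30.
The first common window of at least 90 minutes is 09:00-11:00, so the earliest start is 09:00.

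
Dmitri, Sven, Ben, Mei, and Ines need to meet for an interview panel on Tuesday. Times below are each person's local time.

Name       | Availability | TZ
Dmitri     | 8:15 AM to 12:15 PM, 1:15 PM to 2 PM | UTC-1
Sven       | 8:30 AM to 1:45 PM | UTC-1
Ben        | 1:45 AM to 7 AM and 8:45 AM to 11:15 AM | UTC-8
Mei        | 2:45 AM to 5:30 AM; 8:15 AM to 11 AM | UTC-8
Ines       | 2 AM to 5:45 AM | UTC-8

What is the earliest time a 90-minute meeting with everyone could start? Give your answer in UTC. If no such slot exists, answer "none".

10:45

Dmitri in UTC: 09:15-13:15, 14:15-15:00 (add 1h to convert from UTC-1).
Sven in UTC: 09:30-14:45 (add 1h to convert from UTC-1).
Ben in UTC: 09:45-15:00, 16:45-19:15 (add 8h to convert from UTC-8).
Mei in UTC: 10:45-13:30, 16:15-19:00 (add 8h to convert from UTC-8).
Ines in UTC: 10:00-13:45 (add 8h to convert from UTC-8).
Dmitri ∩ Sven: 09:30-13:15, 14:15-14:45.
Dmitri ∩ Sven ∩ Ben: 09:45-13:15, 14:15-14:45.
Dmitri ∩ Sven ∩ Ben ∩ Mei: 10:45-13:15.
Dmitri ∩ Sven ∩ Ben ∩ Mei ∩ Ines: 10:45-13:15.
So the common availability across everyone is 10:45-13:15.
The first common window of at least 90 minutes is 10:45-13:15, so the earliest start is 10:45.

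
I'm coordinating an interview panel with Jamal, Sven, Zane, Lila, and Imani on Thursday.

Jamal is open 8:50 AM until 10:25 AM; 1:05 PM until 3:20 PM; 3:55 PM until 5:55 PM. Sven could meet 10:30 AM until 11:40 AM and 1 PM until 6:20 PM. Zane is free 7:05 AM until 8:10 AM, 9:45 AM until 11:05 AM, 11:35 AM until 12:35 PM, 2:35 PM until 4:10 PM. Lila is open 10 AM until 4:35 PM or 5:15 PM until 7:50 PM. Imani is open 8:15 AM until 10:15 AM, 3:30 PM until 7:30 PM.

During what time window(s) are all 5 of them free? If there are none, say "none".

Jamal ∩ Sven: 13:05-15:20, 15:55-17:55.
Jamal ∩ Sven ∩ Zane: 14:35-15:20, 15:55-16:10.
Jamal ∩ Sven ∩ Zane ∩ Lila: 14:35-15:20, 15:55-16:10.
Jamal ∩ Sven ∩ Zane ∩ Lila ∩ Imani: 15:55-16:10.
Those are the intersection windows.

15:55-16:10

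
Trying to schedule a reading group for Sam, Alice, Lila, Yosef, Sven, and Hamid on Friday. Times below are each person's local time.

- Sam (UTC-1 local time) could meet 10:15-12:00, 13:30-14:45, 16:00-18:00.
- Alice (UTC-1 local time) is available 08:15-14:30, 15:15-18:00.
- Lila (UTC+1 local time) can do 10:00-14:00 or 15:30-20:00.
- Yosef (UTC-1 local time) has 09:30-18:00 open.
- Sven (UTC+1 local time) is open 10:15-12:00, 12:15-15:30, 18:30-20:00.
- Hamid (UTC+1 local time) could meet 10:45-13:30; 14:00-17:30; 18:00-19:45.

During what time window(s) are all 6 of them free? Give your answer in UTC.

Sam in UTC: 11:15-13:00, 14:30-15:45, 17:00-19:00 (add 1h to convert from UTC-1).
Alice in UTC: 09:15-15:30, 16:15-19:00 (add 1h to convert from UTC-1).
Lila in UTC: 09:00-13:00, 14:30-19:00 (subtract 1h to convert from UTC+1).
Yosef in UTC: 10:30-19:00 (add 1h to convert from UTC-1).
Sven in UTC: 09:15-11:00, 11:15-14:30, 17:30-19:00 (subtract 1h to convert from UTC+1).
Hamid in UTC: 09:45-12:30, 13:00-16:30, 17:00-18:45 (subtract 1h to convert from UTC+1).
Sam ∩ Alice: 11:15-13:00, 14:30-15:30, 17:00-19:00.
Sam ∩ Alice ∩ Lila: 11:15-13:00, 14:30-15:30, 17:00-19:00.
Sam ∩ Alice ∩ Lila ∩ Yosef: 11:15-13:00, 14:30-15:30, 17:00-19:00.
Sam ∩ Alice ∩ Lila ∩ Yosef ∩ Sven: 11:15-13:00, 17:30-19:00.
Sam ∩ Alice ∩ Lila ∩ Yosef ∩ Sven ∩ Hamid: 11:15-12:30, 17:30-18:45.

11:15-12:30, 17:30-18:45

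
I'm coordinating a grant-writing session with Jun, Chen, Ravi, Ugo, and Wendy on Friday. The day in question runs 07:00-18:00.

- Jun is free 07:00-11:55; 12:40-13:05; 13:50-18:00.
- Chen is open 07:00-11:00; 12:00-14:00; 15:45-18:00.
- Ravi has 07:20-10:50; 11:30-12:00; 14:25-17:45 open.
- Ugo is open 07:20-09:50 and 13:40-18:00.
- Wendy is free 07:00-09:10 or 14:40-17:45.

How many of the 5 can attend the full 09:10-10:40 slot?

3

Jun, Chen, and Ravi can make the full 09:10-10:40 slot — that's 3.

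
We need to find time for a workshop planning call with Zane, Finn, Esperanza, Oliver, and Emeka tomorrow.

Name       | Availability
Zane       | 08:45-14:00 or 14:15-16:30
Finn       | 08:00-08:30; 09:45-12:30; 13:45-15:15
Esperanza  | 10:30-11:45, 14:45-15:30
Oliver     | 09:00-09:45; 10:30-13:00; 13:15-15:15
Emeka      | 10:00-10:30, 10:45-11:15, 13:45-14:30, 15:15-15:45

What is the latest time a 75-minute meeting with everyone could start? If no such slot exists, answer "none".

none

Zane ∩ Finn: 09:45-12:30, 13:45-14:00, 14:15-15:15.
Zane ∩ Finn ∩ Esperanza: 10:30-11:45, 14:45-15:15.
Zane ∩ Finn ∩ Esperanza ∩ Oliver: 10:30-11:45, 14:45-15:15.
Zane ∩ Finn ∩ Esperanza ∩ Oliver ∩ Emeka: 10:45-11:15.
No common window is at least 75 minutes long.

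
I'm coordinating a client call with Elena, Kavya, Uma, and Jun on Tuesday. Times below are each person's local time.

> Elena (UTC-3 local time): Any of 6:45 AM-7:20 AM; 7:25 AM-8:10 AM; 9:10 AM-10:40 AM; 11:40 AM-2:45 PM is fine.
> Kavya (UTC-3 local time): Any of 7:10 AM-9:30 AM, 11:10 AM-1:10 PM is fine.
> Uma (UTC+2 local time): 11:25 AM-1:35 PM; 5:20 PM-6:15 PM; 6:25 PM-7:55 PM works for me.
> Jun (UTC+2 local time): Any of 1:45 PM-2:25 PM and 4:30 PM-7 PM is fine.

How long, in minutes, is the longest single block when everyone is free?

Elena in UTC: 09:45-10:20, 10:25-11:10, 12:10-13:40, 14:40-17:45 (add 3h to convert from UTC-3).
Kavya in UTC: 10:10-12:30, 14:10-16:10 (add 3h to convert from UTC-3).
Uma in UTC: 09:25-11:35, 15:20-16:15, 16:25-17:55 (subtract 2h to convert from UTC+2).
Jun in UTC: 11:45-12:25, 14:30-17:00 (subtract 2h to convert from UTC+2).
Elena ∩ Kavya: 10:10-10:20, 10:25-11:10, 12:10-12:30, 14:40-16:10.
Elena ∩ Kavya ∩ Uma: 10:10-10:20, 10:25-11:10, 15:20-16:10.
Elena ∩ Kavya ∩ Uma ∩ Jun: 15:20-16:10.
So the common availability across everyone is 15:20-16:10.
The longest is 15:20-16:10 at 50 minutes.

50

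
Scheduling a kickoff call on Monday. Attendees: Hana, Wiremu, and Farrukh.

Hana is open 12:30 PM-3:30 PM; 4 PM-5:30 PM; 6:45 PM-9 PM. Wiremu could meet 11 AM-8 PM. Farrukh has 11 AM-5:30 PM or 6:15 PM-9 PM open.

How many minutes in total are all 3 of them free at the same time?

345

Hana ∩ Wiremu: 12:30-15:30, 16:00-17:30, 18:45-20:00.
Hana ∩ Wiremu ∩ Farrukh: 12:30-15:30, 16:00-17:30, 18:45-20:00.
Summing the common windows: 180 + 90 + 75 = 345 minutes.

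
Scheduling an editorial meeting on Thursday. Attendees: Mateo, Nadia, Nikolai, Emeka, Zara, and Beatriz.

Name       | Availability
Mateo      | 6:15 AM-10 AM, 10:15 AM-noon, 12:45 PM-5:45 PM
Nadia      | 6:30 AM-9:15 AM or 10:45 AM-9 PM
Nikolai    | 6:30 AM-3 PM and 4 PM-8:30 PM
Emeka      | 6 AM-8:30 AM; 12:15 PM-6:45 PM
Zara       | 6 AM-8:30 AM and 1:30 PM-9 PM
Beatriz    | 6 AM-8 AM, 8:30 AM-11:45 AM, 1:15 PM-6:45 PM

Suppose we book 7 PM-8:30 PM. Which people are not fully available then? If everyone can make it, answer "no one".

Mateo: not fully free for 19:00-20:30. Nadia: free for 19:00-20:30. Nikolai: free for 19:00-20:30. Emeka: not fully free for 19:00-20:30. Zara: free for 19:00-20:30. Beatriz: not fully free for 19:00-20:30.

Beatriz, Emeka, Mateo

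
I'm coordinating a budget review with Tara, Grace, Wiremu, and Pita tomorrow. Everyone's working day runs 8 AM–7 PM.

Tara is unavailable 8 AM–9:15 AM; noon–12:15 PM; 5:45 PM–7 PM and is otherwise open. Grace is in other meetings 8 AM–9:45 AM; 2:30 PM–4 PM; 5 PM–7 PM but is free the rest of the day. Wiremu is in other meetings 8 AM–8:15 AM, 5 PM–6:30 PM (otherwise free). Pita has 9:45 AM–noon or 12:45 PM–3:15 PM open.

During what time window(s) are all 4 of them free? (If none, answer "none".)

09:45-12:00, 12:45-14:30

Tara free: 09:15-12:00, 12:15-17:45 (invert busy blocks within the working day).
Grace free: 09:45-14:30, 16:00-17:00 (invert busy blocks within the working day).
Wiremu free: 08:15-17:00, 18:30-19:00 (invert busy blocks within the working day).
Pita free: 09:45-12:00, 12:45-15:15.
Tara ∩ Grace: 09:45-12:00, 12:15-14:30, 16:00-17:00.
Tara ∩ Grace ∩ Wiremu: 09:45-12:00, 12:15-14:30, 16:00-17:00.
Tara ∩ Grace ∩ Wiremu ∩ Pita: 09:45-12:00, 12:45-14:30.
So the common availability across everyone is 09:45-12:00, 12:45-14:30.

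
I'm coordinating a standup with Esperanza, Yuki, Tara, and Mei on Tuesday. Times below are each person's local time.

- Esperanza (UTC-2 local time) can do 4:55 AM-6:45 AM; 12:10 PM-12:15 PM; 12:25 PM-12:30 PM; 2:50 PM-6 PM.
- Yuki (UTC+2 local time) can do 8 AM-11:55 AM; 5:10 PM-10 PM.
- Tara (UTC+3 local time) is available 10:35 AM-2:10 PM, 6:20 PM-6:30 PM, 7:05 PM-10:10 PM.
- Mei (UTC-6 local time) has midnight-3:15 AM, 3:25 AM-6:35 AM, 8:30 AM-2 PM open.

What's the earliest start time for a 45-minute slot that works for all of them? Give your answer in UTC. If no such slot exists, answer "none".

Esperanza in UTC: 06:55-08:45, 14:10-14:15, 14:25-14:30, 16:50-20:00 (add 2h to convert from UTC-2).
Yuki in UTC: 06:00-09:55, 15:10-20:00 (subtract 2h to convert from UTC+2).
Tara in UTC: 07:35-11:10, 15:20-15:30, 16:05-19:10 (subtract 3h to convert from UTC+3).
Mei in UTC: 06:00-09:15, 09:25-12:35, 14:30-20:00 (add 6h to convert from UTC-6).
Esperanza ∩ Yuki: 06:55-08:45, 16:50-20:00.
Esperanza ∩ Yuki ∩ Tara: 07:35-08:45, 16:50-19:10.
Esperanza ∩ Yuki ∩ Tara ∩ Mei: 07:35-08:45, 16:50-19:10.
Those are the intersection windows.
The first common window of at least 45 minutes is 07:35-08:45, so the earliest start is 07:35.

07:35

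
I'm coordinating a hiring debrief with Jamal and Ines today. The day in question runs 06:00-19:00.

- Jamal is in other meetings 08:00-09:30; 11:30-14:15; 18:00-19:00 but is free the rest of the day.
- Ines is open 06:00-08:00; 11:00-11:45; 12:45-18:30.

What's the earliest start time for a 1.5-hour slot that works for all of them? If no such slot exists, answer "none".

06:00

Jamal free: 06:00-08:00, 09:30-11:30, 14:15-18:00 (invert busy blocks within the working day).
Ines free: 06:00-08:00, 11:00-11:45, 12:45-18:30.
Jamal ∩ Ines: 06:00-08:00, 11:00-11:30, 14:15-18:00.
The first common window of at least 90 minutes is 06:00-08:00, so the earliest start is 06:00.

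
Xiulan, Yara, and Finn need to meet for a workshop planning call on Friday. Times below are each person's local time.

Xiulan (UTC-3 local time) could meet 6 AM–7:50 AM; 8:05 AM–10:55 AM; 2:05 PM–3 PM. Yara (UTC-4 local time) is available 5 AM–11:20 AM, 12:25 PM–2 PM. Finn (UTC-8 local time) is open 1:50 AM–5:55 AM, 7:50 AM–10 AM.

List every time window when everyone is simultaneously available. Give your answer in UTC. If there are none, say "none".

Xiulan in UTC: 09:00-10:50, 11:05-13:55, 17:05-18:00 (add 3h to convert from UTC-3).
Yara in UTC: 09:00-15:20, 16:25-18:00 (add 4h to convert from UTC-4).
Finn in UTC: 09:50-13:55, 15:50-18:00 (add 8h to convert from UTC-8).
Xiulan ∩ Yara: 09:00-10:50, 11:05-13:55, 17:05-18:00.
Xiulan ∩ Yara ∩ Finn: 09:50-10:50, 11:05-13:55, 17:05-18:00.

09:50-10:50, 11:05-13:55, 17:05-18:00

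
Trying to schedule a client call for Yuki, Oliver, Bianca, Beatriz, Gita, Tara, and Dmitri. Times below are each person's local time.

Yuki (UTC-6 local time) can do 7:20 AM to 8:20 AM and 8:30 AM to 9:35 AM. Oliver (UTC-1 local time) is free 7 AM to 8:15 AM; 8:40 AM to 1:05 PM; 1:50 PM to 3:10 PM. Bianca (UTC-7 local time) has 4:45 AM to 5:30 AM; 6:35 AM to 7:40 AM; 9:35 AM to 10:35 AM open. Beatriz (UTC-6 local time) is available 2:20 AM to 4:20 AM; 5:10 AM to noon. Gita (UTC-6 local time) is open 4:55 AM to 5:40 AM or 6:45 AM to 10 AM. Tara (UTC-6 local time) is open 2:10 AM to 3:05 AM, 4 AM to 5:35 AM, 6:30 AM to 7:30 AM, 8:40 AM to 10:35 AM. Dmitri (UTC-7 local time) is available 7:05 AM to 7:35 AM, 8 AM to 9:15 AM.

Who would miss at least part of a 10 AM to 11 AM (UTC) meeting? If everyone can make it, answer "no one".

Yuki in UTC: 13:20-14:20, 14:30-15:35 (add 6h to convert from UTC-6).
Oliver in UTC: 08:00-09:15, 09:40-14:05, 14:50-16:10 (add 1h to convert from UTC-1).
Bianca in UTC: 11:45-12:30, 13:35-14:40, 16:35-17:35 (add 7h to convert from UTC-7).
Beatriz in UTC: 08:20-10:20, 11:10-18:00 (add 6h to convert from UTC-6).
Gita in UTC: 10:55-11:40, 12:45-16:00 (add 6h to convert from UTC-6).
Tara in UTC: 08:10-09:05, 10:00-11:35, 12:30-13:30, 14:40-16:35 (add 6h to convert from UTC-6).
Dmitri in UTC: 14:05-14:35, 15:00-16:15 (add 7h to convert from UTC-7).
Yuki: not fully free for 10:00-11:00. Oliver: free for 10:00-11:00. Bianca: not fully free for 10:00-11:00. Beatriz: not fully free for 10:00-11:00. Gita: not fully free for 10:00-11:00. Tara: free for 10:00-11:00. Dmitri: not fully free for 10:00-11:00.

Beatriz, Bianca, Dmitri, Gita, Yuki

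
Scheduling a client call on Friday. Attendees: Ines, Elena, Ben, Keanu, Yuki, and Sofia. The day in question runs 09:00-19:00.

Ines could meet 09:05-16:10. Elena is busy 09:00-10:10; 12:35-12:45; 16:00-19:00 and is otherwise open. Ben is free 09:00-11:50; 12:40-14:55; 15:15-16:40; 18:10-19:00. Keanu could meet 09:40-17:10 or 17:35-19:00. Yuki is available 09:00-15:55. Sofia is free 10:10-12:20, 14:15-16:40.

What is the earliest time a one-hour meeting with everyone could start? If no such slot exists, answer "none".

Ines free: 09:05-16:10.
Elena free: 10:10-12:35, 12:45-16:00 (invert busy blocks within the working day).
Ben free: 09:00-11:50, 12:40-14:55, 15:15-16:40, 18:10-19:00.
Keanu free: 09:40-17:10, 17:35-19:00.
Yuki free: 09:00-15:55.
Sofia free: 10:10-12:20, 14:15-16:40.
Ines ∩ Elena: 10:10-12:35, 12:45-16:00.
Ines ∩ Elena ∩ Ben: 10:10-11:50, 12:45-14:55, 15:15-16:00.
Ines ∩ Elena ∩ Ben ∩ Keanu: 10:10-11:50, 12:45-14:55, 15:15-16:00.
Ines ∩ Elena ∩ Ben ∩ Keanu ∩ Yuki: 10:10-11:50, 12:45-14:55, 15:15-15:55.
Ines ∩ Elena ∩ Ben ∩ Keanu ∩ Yuki ∩ Sofia: 10:10-11:50, 14:15-14:55, 15:15-15:55.
The first common window of at least 60 minutes is 10:10-11:50, so the earliest start is 10:10.

10:10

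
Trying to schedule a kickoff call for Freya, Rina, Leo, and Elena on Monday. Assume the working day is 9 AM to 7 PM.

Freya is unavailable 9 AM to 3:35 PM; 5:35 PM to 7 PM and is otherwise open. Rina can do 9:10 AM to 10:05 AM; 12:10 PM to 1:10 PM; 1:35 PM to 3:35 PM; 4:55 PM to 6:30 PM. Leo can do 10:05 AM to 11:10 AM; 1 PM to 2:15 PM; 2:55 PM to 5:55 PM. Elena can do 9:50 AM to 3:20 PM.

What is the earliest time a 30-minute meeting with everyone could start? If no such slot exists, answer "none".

none

Freya free: 15:35-17:35 (invert busy blocks within the working day).
Rina free: 09:10-10:05, 12:10-13:10, 13:35-15:35, 16:55-18:30.
Leo free: 10:05-11:10, 13:00-14:15, 14:55-17:55.
Elena free: 09:50-15:20.
Freya ∩ Rina: 16:55-17:35.
Freya ∩ Rina ∩ Leo: 16:55-17:35.
Freya ∩ Rina ∩ Leo ∩ Elena: ∅.
There is no time when everyone is free.
No common window is at least 30 minutes long.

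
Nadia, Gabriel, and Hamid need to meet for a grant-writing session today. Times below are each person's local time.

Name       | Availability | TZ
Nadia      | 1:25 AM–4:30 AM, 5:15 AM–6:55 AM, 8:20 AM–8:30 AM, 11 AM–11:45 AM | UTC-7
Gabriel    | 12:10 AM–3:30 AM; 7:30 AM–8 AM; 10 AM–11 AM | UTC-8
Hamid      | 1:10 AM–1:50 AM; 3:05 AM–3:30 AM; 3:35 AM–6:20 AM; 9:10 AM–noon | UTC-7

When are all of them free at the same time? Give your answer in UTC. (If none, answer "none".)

Nadia in UTC: 08:25-11:30, 12:15-13:55, 15:20-15:30, 18:00-18:45 (add 7h to convert from UTC-7).
Gabriel in UTC: 08:10-11:30, 15:30-16:00, 18:00-19:00 (add 8h to convert from UTC-8).
Hamid in UTC: 08:10-08:50, 10:05-10:30, 10:35-13:20, 16:10-19:00 (add 7h to convert from UTC-7).
Nadia ∩ Gabriel: 08:25-11:30, 18:00-18:45.
Nadia ∩ Gabriel ∩ Hamid: 08:25-08:50, 10:05-10:30, 10:35-11:30, 18:00-18:45.
So the common availability across everyone is 08:25-08:50, 10:05-10:30, 10:35-11:30, 18:00-18:45.

08:25-08:50, 10:05-10:30, 10:35-11:30, 18:00-18:45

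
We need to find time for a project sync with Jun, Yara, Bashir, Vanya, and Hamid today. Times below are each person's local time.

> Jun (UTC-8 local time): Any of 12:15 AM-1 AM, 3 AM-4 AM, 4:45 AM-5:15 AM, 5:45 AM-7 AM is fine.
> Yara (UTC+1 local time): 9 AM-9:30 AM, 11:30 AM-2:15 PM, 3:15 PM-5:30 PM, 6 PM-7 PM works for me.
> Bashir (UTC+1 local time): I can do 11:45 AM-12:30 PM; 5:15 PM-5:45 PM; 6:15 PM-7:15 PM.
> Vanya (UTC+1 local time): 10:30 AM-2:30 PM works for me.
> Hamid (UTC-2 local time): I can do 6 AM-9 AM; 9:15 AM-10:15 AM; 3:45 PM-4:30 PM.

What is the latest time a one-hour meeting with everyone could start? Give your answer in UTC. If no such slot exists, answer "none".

none

Jun in UTC: 08:15-09:00, 11:00-12:00, 12:45-13:15, 13:45-15:00 (add 8h to convert from UTC-8).
Yara in UTC: 08:00-08:30, 10:30-13:15, 14:15-16:30, 17:00-18:00 (subtract 1h to convert from UTC+1).
Bashir in UTC: 10:45-11:30, 16:15-16:45, 17:15-18:15 (subtract 1h to convert from UTC+1).
Vanya in UTC: 09:30-13:30 (subtract 1h to convert from UTC+1).
Hamid in UTC: 08:00-11:00, 11:15-12:15, 17:45-18:30 (add 2h to convert from UTC-2).
Jun ∩ Yara: 08:15-08:30, 11:00-12:00, 12:45-13:15, 14:15-15:00.
Jun ∩ Yara ∩ Bashir: 11:00-11:30.
Jun ∩ Yara ∩ Bashir ∩ Vanya: 11:00-11:30.
Jun ∩ Yara ∩ Bashir ∩ Vanya ∩ Hamid: 11:15-11:30.
Those are the intersection windows.
No common window is at least 60 minutes long.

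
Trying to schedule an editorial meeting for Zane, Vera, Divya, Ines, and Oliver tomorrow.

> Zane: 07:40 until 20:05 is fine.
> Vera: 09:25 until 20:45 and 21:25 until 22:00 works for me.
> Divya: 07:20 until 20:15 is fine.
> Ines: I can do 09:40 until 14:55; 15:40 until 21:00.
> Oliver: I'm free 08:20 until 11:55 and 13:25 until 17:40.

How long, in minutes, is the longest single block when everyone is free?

135

Zane ∩ Vera: 09:25-20:05.
Zane ∩ Vera ∩ Divya: 09:25-20:05.
Zane ∩ Vera ∩ Divya ∩ Ines: 09:40-14:55, 15:40-20:05.
Zane ∩ Vera ∩ Divya ∩ Ines ∩ Oliver: 09:40-11:55, 13:25-14:55, 15:40-17:40.
Those are the intersection windows.
The longest is 09:40-11:55 at 135 minutes.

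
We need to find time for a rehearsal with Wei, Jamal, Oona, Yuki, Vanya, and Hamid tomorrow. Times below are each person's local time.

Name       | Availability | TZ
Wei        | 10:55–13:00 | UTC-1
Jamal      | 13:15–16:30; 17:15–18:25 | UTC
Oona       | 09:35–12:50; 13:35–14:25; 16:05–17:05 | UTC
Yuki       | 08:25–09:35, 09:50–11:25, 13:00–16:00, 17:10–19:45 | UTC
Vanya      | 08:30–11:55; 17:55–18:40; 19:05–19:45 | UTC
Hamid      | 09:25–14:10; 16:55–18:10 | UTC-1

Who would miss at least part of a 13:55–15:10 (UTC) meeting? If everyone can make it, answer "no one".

Wei in UTC: 11:55-14:00 (add 1h to convert from UTC-1).
Jamal in UTC: 13:15-16:30, 17:15-18:25.
Oona in UTC: 09:35-12:50, 13:35-14:25, 16:05-17:05.
Yuki in UTC: 08:25-09:35, 09:50-11:25, 13:00-16:00, 17:10-19:45.
Vanya in UTC: 08:30-11:55, 17:55-18:40, 19:05-19:45.
Hamid in UTC: 10:25-15:10, 17:55-19:10 (add 1h to convert from UTC-1).
Wei: not fully free for 13:55-15:10. Jamal: free for 13:55-15:10. Oona: not fully free for 13:55-15:10. Yuki: free for 13:55-15:10. Vanya: not fully free for 13:55-15:10. Hamid: free for 13:55-15:10.

Oona, Vanya, Wei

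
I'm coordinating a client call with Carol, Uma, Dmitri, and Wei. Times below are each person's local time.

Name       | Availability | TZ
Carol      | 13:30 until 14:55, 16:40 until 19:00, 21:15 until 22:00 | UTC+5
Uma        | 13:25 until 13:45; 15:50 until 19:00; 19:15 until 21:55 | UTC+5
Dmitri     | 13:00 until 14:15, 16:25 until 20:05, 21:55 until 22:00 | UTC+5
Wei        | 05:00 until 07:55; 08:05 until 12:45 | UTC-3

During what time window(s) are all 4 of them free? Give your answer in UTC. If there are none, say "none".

08:30-08:45, 11:40-14:00

Carol in UTC: 08:30-09:55, 11:40-14:00, 16:15-17:00 (subtract 5h to convert from UTC+5).
Uma in UTC: 08:25-08:45, 10:50-14:00, 14:15-16:55 (subtract 5h to convert from UTC+5).
Dmitri in UTC: 08:00-09:15, 11:25-15:05, 16:55-17:00 (subtract 5h to convert from UTC+5).
Wei in UTC: 08:00-10:55, 11:05-15:45 (add 3h to convert from UTC-3).
Carol ∩ Uma: 08:30-08:45, 11:40-14:00, 16:15-16:55.
Carol ∩ Uma ∩ Dmitri: 08:30-08:45, 11:40-14:00.
Carol ∩ Uma ∩ Dmitri ∩ Wei: 08:30-08:45, 11:40-14:00.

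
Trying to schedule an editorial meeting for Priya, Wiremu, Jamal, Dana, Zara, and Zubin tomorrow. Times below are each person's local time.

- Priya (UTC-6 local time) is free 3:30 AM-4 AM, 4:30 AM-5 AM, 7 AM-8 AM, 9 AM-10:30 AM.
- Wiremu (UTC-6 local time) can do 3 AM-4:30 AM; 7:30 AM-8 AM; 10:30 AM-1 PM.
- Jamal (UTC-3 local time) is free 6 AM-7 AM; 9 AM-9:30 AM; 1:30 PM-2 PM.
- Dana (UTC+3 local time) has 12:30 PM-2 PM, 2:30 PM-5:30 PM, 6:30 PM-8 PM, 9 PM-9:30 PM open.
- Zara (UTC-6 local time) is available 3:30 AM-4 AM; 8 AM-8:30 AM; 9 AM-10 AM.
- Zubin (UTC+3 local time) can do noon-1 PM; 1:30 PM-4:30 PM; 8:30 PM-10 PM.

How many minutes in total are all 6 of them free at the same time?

Priya in UTC: 09:30-10:00, 10:30-11:00, 13:00-14:00, 15:00-16:30 (add 6h to convert from UTC-6).
Wiremu in UTC: 09:00-10:30, 13:30-14:00, 16:30-19:00 (add 6h to convert from UTC-6).
Jamal in UTC: 09:00-10:00, 12:00-12:30, 16:30-17:00 (add 3h to convert from UTC-3).
Dana in UTC: 09:30-11:00, 11:30-14:30, 15:30-17:00, 18:00-18:30 (subtract 3h to convert from UTC+3).
Zara in UTC: 09:30-10:00, 14:00-14:30, 15:00-16:00 (add 6h to convert from UTC-6).
Zubin in UTC: 09:00-10:00, 10:30-13:30, 17:30-19:00 (subtract 3h to convert from UTC+3).
Priya ∩ Wiremu: 09:30-10:00, 13:30-14:00.
Priya ∩ Wiremu ∩ Jamal: 09:30-10:00.
Priya ∩ Wiremu ∩ Jamal ∩ Dana: 09:30-10:00.
Priya ∩ Wiremu ∩ Jamal ∩ Dana ∩ Zara: 09:30-10:00.
Priya ∩ Wiremu ∩ Jamal ∩ Dana ∩ Zara ∩ Zubin: 09:30-10:00.
That's a single block of 30 minutes.

30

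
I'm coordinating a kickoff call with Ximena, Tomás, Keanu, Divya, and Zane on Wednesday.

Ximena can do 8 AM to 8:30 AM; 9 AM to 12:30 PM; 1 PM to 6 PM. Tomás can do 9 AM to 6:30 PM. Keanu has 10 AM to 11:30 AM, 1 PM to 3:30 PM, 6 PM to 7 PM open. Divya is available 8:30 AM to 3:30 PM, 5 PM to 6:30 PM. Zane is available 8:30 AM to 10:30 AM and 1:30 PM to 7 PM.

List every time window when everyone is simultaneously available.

10:00-10:30, 13:30-15:30

Ximena ∩ Tomás: 09:00-12:30, 13:00-18:00.
Ximena ∩ Tomás ∩ Keanu: 10:00-11:30, 13:00-15:30.
Ximena ∩ Tomás ∩ Keanu ∩ Divya: 10:00-11:30, 13:00-15:30.
Ximena ∩ Tomás ∩ Keanu ∩ Divya ∩ Zane: 10:00-10:30, 13:30-15:30.
So the common availability across everyone is 10:00-10:30, 13:30-15:30.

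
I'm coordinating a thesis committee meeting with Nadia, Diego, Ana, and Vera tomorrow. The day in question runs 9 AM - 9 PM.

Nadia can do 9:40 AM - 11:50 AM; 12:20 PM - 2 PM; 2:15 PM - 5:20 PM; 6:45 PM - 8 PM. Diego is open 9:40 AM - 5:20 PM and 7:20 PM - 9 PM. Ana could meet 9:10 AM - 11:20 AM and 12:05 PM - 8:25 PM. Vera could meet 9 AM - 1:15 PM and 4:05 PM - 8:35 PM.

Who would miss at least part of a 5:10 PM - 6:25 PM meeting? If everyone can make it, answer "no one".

Diego, Nadia

Nadia: not fully free for 17:10-18:25. Diego: not fully free for 17:10-18:25. Ana: free for 17:10-18:25. Vera: free for 17:10-18:25.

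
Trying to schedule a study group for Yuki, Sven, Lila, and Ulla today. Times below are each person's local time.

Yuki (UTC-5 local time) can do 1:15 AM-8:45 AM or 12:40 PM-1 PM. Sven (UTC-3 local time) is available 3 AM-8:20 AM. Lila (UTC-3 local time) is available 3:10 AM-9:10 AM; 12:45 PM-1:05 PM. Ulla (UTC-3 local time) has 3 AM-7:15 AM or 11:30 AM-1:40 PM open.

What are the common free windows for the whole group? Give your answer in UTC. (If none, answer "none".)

Yuki in UTC: 06:15-13:45, 17:40-18:00 (add 5h to convert from UTC-5).
Sven in UTC: 06:00-11:20 (add 3h to convert from UTC-3).
Lila in UTC: 06:10-12:10, 15:45-16:05 (add 3h to convert from UTC-3).
Ulla in UTC: 06:00-10:15, 14:30-16:40 (add 3h to convert from UTC-3).
Yuki ∩ Sven: 06:15-11:20.
Yuki ∩ Sven ∩ Lila: 06:15-11:20.
Yuki ∩ Sven ∩ Lila ∩ Ulla: 06:15-10:15.
Those are the intersection windows.

06:15-10:15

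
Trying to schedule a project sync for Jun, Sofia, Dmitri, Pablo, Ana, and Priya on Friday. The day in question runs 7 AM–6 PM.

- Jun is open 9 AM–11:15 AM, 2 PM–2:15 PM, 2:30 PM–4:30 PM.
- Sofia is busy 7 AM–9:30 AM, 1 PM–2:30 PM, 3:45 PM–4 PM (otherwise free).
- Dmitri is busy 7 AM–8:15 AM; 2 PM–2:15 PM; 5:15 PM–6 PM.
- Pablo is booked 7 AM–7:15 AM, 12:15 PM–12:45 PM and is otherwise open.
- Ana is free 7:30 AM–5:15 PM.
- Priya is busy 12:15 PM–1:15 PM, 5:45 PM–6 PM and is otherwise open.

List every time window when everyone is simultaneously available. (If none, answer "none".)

09:30-11:15, 14:30-15:45, 16:00-16:30

Jun free: 09:00-11:15, 14:00-14:15, 14:30-16:30.
Sofia free: 09:30-13:00, 14:30-15:45, 16:00-18:00 (invert busy blocks within the working day).
Dmitri free: 08:15-14:00, 14:15-17:15 (invert busy blocks within the working day).
Pablo free: 07:15-12:15, 12:45-18:00 (invert busy blocks within the working day).
Ana free: 07:30-17:15.
Priya free: 07:00-12:15, 13:15-17:45 (invert busy blocks within the working day).
Jun ∩ Sofia: 09:30-11:15, 14:30-15:45, 16:00-16:30.
Jun ∩ Sofia ∩ Dmitri: 09:30-11:15, 14:30-15:45, 16:00-16:30.
Jun ∩ Sofia ∩ Dmitri ∩ Pablo: 09:30-11:15, 14:30-15:45, 16:00-16:30.
Jun ∩ Sofia ∩ Dmitri ∩ Pablo ∩ Ana: 09:30-11:15, 14:30-15:45, 16:00-16:30.
Jun ∩ Sofia ∩ Dmitri ∩ Pablo ∩ Ana ∩ Priya: 09:30-11:15, 14:30-15:45, 16:00-16:30.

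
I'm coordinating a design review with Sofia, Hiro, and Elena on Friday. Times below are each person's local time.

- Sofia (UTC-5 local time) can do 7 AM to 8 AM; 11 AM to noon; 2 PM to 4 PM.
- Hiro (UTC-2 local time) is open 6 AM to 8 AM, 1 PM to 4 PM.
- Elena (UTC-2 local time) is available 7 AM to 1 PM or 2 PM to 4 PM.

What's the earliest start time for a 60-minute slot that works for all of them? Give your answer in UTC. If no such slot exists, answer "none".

16:00

Sofia in UTC: 12:00-13:00, 16:00-17:00, 19:00-21:00 (add 5h to convert from UTC-5).
Hiro in UTC: 08:00-10:00, 15:00-18:00 (add 2h to convert from UTC-2).
Elena in UTC: 09:00-15:00, 16:00-18:00 (add 2h to convert from UTC-2).
Sofia ∩ Hiro: 16:00-17:00.
Sofia ∩ Hiro ∩ Elena: 16:00-17:00.
So the common availability across everyone is 16:00-17:00.
The first common window of at least 60 minutes is 16:00-17:00, so the earliest start is 16:00.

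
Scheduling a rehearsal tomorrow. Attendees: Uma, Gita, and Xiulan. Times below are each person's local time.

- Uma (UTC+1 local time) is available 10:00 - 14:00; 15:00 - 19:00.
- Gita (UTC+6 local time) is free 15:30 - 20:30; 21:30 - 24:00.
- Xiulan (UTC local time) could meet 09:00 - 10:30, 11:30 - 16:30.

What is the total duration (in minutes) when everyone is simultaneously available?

240

Uma in UTC: 09:00-13:00, 14:00-18:00 (subtract 1h to convert from UTC+1).
Gita in UTC: 09:30-14:30, 15:30-18:00 (subtract 6h to convert from UTC+6).
Xiulan in UTC: 09:00-10:30, 11:30-16:30.
Uma ∩ Gita: 09:30-13:00, 14:00-14:30, 15:30-18:00.
Uma ∩ Gita ∩ Xiulan: 09:30-10:30, 11:30-13:00, 14:00-14:30, 15:30-16:30.
Summing the common windows: 60 + 90 + 30 + 60 = 240 minutes.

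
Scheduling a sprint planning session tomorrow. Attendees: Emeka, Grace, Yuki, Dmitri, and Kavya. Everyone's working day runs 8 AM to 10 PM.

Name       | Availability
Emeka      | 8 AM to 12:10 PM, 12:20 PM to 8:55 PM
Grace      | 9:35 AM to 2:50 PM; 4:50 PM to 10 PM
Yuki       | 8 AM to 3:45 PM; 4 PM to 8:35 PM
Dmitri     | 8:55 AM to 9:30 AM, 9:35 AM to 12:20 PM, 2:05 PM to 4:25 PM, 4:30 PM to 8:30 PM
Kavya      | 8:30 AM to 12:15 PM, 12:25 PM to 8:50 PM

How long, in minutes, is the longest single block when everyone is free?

Emeka ∩ Grace: 09:35-12:10, 12:20-14:50, 16:50-20:55.
Emeka ∩ Grace ∩ Yuki: 09:35-12:10, 12:20-14:50, 16:50-20:35.
Emeka ∩ Grace ∩ Yuki ∩ Dmitri: 09:35-12:10, 14:05-14:50, 16:50-20:30.
Emeka ∩ Grace ∩ Yuki ∩ Dmitri ∩ Kavya: 09:35-12:10, 14:05-14:50, 16:50-20:30.
So the common availability across everyone is 09:35-12:10, 14:05-14:50, 16:50-20:30.
The longest is 16:50-20:30 at 220 minutes.

220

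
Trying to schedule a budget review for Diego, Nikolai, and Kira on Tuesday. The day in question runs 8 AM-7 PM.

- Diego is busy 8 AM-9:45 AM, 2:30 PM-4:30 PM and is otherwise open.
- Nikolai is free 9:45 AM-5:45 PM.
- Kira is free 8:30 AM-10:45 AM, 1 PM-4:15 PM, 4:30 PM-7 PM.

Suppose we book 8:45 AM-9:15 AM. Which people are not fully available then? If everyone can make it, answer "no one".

Diego, Nikolai

Diego free: 09:45-14:30, 16:30-19:00 (invert busy blocks within the working day).
Nikolai free: 09:45-17:45.
Kira free: 08:30-10:45, 13:00-16:15, 16:30-19:00.
Diego: not fully free for 08:45-09:15. Nikolai: not fully free for 08:45-09:15. Kira: free for 08:45-09:15.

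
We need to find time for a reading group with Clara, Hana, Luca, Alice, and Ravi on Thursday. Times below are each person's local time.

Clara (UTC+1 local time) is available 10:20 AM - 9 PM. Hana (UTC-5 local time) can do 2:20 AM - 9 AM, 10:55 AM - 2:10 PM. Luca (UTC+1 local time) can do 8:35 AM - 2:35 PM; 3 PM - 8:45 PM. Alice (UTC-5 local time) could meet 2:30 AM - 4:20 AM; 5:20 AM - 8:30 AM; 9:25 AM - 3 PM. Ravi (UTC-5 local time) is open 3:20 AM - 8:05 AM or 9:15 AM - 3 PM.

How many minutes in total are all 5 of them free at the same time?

360

Clara in UTC: 09:20-20:00 (subtract 1h to convert from UTC+1).
Hana in UTC: 07:20-14:00, 15:55-19:10 (add 5h to convert from UTC-5).
Luca in UTC: 07:35-13:35, 14:00-19:45 (subtract 1h to convert from UTC+1).
Alice in UTC: 07:30-09:20, 10:20-13:30, 14:25-20:00 (add 5h to convert from UTC-5).
Ravi in UTC: 08:20-13:05, 14:15-20:00 (add 5h to convert from UTC-5).
Clara ∩ Hana: 09:20-14:00, 15:55-19:10.
Clara ∩ Hana ∩ Luca: 09:20-13:35, 15:55-19:10.
Clara ∩ Hana ∩ Luca ∩ Alice: 10:20-13:30, 15:55-19:10.
Clara ∩ Hana ∩ Luca ∩ Alice ∩ Ravi: 10:20-13:05, 15:55-19:10.
Summing the common windows: 165 + 195 = 360 minutes.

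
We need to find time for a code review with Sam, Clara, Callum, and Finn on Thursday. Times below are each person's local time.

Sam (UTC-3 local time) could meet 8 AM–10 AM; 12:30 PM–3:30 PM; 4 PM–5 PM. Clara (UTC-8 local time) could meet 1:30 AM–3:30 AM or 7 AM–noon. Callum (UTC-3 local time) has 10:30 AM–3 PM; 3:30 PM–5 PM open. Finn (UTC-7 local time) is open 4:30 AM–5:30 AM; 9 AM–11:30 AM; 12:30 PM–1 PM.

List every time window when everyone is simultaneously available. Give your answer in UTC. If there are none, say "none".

16:00-18:00, 19:30-20:00

Sam in UTC: 11:00-13:00, 15:30-18:30, 19:00-20:00 (add 3h to convert from UTC-3).
Clara in UTC: 09:30-11:30, 15:00-20:00 (add 8h to convert from UTC-8).
Callum in UTC: 13:30-18:00, 18:30-20:00 (add 3h to convert from UTC-3).
Finn in UTC: 11:30-12:30, 16:00-18:30, 19:30-20:00 (add 7h to convert from UTC-7).
Sam ∩ Clara: 11:00-11:30, 15:30-18:30, 19:00-20:00.
Sam ∩ Clara ∩ Callum: 15:30-18:00, 19:00-20:00.
Sam ∩ Clara ∩ Callum ∩ Finn: 16:00-18:00, 19:30-20:00.
Those are the intersection windows.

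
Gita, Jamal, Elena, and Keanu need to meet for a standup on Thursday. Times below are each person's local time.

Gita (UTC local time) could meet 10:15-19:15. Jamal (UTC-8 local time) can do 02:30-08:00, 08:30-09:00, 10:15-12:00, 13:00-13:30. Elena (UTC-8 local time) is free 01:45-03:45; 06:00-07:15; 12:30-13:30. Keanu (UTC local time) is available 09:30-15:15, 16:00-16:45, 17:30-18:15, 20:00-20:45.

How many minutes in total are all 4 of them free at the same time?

150

Gita in UTC: 10:15-19:15.
Jamal in UTC: 10:30-16:00, 16:30-17:00, 18:15-20:00, 21:00-21:30 (add 8h to convert from UTC-8).
Elena in UTC: 09:45-11:45, 14:00-15:15, 20:30-21:30 (add 8h to convert from UTC-8).
Keanu in UTC: 09:30-15:15, 16:00-16:45, 17:30-18:15, 20:00-20:45.
Gita ∩ Jamal: 10:30-16:00, 16:30-17:00, 18:15-19:15.
Gita ∩ Jamal ∩ Elena: 10:30-11:45, 14:00-15:15.
Gita ∩ Jamal ∩ Elena ∩ Keanu: 10:30-11:45, 14:00-15:15.
Summing the common windows: 75 + 75 = 150 minutes.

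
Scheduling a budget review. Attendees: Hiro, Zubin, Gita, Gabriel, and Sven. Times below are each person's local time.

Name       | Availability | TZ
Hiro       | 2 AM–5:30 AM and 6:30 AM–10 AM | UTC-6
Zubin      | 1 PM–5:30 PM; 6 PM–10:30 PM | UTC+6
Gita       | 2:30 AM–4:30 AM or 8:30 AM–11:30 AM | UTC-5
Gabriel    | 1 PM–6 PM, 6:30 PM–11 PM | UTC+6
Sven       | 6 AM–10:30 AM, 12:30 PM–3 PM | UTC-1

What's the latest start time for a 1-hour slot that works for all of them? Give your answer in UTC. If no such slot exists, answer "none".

15:00

Hiro in UTC: 08:00-11:30, 12:30-16:00 (add 6h to convert from UTC-6).
Zubin in UTC: 07:00-11:30, 12:00-16:30 (subtract 6h to convert from UTC+6).
Gita in UTC: 07:30-09:30, 13:30-16:30 (add 5h to convert from UTC-5).
Gabriel in UTC: 07:00-12:00, 12:30-17:00 (subtract 6h to convert from UTC+6).
Sven in UTC: 07:00-11:30, 13:30-16:00 (add 1h to convert from UTC-1).
Hiro ∩ Zubin: 08:00-11:30, 12:30-16:00.
Hiro ∩ Zubin ∩ Gita: 08:00-09:30, 13:30-16:00.
Hiro ∩ Zubin ∩ Gita ∩ Gabriel: 08:00-09:30, 13:30-16:00.
Hiro ∩ Zubin ∩ Gita ∩ Gabriel ∩ Sven: 08:00-09:30, 13:30-16:00.
So the common availability across everyone is 08:00-09:30, 13:30-16:00.
The last common window of at least 60 minutes is 13:30-16:00; a 60-minute meeting can start as late as 15:00 and still end by 16:00.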